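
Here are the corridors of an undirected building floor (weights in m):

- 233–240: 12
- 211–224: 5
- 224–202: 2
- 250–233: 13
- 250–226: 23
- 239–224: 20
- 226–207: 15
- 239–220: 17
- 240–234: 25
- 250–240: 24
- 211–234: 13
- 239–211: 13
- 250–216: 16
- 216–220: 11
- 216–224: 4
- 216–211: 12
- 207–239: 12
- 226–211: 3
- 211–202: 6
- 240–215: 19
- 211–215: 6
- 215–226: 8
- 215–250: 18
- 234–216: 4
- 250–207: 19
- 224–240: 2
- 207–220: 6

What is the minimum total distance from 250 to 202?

Candidate routes:
250 → 240 → 224 → 202: 24+2+2 = 28
250 → 216 → 224 → 202: 16+4+2 = 22
The minimum is 22 m via 250 → 216 → 224 → 202.

22 m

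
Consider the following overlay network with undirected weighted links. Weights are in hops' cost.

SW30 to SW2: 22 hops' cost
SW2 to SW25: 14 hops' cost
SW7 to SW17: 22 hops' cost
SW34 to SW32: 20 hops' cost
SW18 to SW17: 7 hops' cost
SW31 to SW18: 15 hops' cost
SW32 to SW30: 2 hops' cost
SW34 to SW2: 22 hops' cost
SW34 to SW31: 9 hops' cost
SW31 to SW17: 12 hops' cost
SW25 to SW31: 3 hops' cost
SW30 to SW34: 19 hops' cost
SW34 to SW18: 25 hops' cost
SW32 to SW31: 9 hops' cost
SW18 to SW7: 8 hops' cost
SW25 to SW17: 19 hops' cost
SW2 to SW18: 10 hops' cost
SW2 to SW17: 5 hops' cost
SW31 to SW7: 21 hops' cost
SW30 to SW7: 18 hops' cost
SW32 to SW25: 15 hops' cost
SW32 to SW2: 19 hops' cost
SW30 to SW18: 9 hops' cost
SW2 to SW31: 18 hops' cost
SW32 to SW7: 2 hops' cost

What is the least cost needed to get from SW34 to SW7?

20 hops' cost

Candidate routes:
SW34–SW31–SW25–SW32–SW7: 9+3+15+2 = 29
SW34–SW31–SW32–SW7: 9+9+2 = 20
SW34–SW32–SW7: 20+2 = 22
SW34–SW30–SW32–SW7: 19+2+2 = 23
Cheapest is SW34–SW31–SW32–SW7 at 20 hops' cost.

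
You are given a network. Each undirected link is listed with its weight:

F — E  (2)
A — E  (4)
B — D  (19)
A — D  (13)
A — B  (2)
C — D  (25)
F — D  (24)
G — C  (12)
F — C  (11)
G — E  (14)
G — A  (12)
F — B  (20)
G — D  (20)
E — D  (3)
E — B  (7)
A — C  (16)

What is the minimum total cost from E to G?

Compare a few routes:
E → A → G: 4+12 = 16
E → G: 14 = 14
E → B → A → G: 7+2+12 = 21
Cheapest is E → G at 14.

14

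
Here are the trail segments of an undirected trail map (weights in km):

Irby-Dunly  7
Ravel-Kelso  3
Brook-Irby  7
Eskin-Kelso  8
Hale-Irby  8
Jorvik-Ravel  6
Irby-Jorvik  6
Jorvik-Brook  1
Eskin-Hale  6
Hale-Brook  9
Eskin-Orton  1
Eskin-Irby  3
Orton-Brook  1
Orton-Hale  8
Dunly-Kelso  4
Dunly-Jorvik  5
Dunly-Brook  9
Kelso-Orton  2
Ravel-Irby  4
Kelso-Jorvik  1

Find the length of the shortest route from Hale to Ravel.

Compare a few routes:
Hale - Eskin - Irby - Ravel: 6+3+4 = 13
Hale - Irby - Ravel: 8+4 = 12
Hale - Eskin - Orton - Brook - Jorvik - Kelso - Ravel: 6+1+1+1+1+3 = 13
Cheapest is Hale - Irby - Ravel at 12 km.

12 km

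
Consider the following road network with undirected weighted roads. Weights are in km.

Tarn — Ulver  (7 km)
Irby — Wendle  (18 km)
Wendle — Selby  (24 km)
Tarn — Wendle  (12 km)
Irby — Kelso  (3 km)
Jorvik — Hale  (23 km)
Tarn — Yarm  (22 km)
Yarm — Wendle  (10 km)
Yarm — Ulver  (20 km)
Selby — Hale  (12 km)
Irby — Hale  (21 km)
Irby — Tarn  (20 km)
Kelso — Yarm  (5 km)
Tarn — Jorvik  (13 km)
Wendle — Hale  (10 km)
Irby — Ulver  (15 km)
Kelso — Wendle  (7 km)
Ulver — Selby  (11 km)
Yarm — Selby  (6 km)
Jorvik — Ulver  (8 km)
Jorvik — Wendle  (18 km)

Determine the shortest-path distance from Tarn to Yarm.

Shortest distances from Tarn:
Tarn: 0
Ulver: 7  (via Tarn)
Wendle: 12  (via Tarn)
Jorvik: 13  (via Tarn)
Selby: 18  (via Ulver)
Kelso: 19  (via Wendle)
Irby: 20  (via Tarn)
Hale: 22  (via Wendle)
Yarm: 22  (via Tarn)
Shortest route: Tarn–Yarm = 22 km.

22 km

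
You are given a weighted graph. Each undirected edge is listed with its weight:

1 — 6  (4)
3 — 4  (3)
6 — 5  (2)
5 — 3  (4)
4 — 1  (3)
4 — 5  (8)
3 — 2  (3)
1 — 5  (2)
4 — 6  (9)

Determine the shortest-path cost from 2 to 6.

Candidate routes:
2 → 3 → 5 → 6: 3+4+2 = 9
2 → 3 → 4 → 1 → 5 → 6: 3+3+3+2+2 = 13
2 → 3 → 4 → 1 → 6: 3+3+3+4 = 13
Cheapest is 2 → 3 → 5 → 6 at 9.

9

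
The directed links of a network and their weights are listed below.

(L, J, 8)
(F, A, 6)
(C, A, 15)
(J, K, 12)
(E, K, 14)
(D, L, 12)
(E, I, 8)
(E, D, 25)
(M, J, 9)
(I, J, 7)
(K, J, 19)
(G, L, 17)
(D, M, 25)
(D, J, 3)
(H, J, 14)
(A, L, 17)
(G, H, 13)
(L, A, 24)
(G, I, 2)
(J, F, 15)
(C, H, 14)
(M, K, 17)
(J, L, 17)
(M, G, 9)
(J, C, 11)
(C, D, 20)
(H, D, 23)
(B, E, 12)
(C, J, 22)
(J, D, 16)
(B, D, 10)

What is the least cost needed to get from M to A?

Shortest distances from M:
M: 0
G: 9  (via M)
J: 9  (via M)
I: 11  (via G)
K: 17  (via M)
C: 20  (via J)
H: 22  (via G)
F: 24  (via J)
D: 25  (via J)
L: 26  (via G)
A: 30  (via F)
Shortest route: M → J → F → A = 30.

30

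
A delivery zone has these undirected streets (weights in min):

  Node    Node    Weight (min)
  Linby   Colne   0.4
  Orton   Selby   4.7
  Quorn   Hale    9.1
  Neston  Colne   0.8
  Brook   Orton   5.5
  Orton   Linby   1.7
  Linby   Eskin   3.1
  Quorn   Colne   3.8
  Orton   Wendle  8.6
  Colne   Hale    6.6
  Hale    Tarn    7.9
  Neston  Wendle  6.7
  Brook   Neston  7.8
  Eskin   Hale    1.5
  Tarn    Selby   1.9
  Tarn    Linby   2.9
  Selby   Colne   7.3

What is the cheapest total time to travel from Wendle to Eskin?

Compare a few routes:
Wendle - Orton - Linby - Eskin: 8.6+1.7+3.1 = 13.4
Wendle - Neston - Colne - Hale - Eskin: 6.7+0.8+6.6+1.5 = 15.6
Wendle - Neston - Colne - Linby - Eskin: 6.7+0.8+0.4+3.1 = 11
Cheapest is Wendle - Neston - Colne - Linby - Eskin at 11 min.

11 min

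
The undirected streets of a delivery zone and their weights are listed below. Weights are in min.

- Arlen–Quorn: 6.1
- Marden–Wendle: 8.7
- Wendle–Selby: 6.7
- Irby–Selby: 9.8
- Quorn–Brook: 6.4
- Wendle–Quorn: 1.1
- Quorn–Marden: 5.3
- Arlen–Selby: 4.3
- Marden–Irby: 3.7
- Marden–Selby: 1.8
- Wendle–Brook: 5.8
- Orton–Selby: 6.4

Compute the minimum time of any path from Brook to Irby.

Settle nodes by increasing distance from Brook:
Brook: 0
Wendle: 5.8  (via Brook)
Quorn: 6.4  (via Brook)
Marden: 11.7  (via Quorn)
Arlen: 12.5  (via Quorn)
Selby: 12.5  (via Wendle)
Irby: 15.4  (via Marden)
Shortest route: Brook → Quorn → Marden → Irby = 15.4 min.

15.4 min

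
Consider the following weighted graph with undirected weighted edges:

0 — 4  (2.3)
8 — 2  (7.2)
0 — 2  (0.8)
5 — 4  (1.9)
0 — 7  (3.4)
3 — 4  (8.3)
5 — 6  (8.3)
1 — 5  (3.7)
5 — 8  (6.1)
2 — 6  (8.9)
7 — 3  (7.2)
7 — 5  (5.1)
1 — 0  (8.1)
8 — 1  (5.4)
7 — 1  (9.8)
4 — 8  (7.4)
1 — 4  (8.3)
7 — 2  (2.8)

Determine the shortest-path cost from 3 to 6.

Settle nodes by increasing distance from 3:
3: 0
7: 7.2  (via 3)
4: 8.3  (via 3)
2: 10  (via 7)
5: 10.2  (via 4)
0: 10.6  (via 7)
1: 13.9  (via 5)
8: 15.7  (via 4)
6: 18.5  (via 5)
Shortest route: 3 → 4 → 5 → 6 = 18.5.

18.5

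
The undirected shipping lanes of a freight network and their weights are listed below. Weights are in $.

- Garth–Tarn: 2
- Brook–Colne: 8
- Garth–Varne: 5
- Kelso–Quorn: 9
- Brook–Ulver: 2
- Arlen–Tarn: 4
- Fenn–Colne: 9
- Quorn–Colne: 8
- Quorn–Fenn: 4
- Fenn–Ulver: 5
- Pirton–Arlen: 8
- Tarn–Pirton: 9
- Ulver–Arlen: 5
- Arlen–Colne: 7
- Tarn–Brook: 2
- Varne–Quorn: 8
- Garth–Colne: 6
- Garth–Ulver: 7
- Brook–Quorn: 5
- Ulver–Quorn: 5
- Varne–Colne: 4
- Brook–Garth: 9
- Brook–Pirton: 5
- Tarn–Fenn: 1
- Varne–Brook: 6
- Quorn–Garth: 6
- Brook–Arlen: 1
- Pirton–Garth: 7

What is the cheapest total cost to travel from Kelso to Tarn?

Enumerating some paths:
Kelso → Quorn → Garth → Tarn: 9+6+2 = 17
Kelso → Quorn → Fenn → Tarn: 9+4+1 = 14
Kelso → Quorn → Brook → Tarn: 9+5+2 = 16
Kelso → Quorn → Ulver → Brook → Tarn: 9+5+2+2 = 18
The minimum is $14 via Kelso → Quorn → Fenn → Tarn.

$14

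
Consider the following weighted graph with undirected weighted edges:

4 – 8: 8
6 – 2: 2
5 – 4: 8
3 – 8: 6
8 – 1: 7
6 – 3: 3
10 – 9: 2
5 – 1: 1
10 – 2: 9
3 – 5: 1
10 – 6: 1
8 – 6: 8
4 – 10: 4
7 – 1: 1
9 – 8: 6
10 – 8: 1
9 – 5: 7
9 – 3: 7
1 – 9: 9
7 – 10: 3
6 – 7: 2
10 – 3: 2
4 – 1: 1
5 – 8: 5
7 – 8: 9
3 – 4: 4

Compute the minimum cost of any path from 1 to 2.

Compare a few routes:
1–5–3–6–2: 1+1+3+2 = 7
1–7–6–2: 1+2+2 = 5
The minimum is 5 via 1–7–6–2.

5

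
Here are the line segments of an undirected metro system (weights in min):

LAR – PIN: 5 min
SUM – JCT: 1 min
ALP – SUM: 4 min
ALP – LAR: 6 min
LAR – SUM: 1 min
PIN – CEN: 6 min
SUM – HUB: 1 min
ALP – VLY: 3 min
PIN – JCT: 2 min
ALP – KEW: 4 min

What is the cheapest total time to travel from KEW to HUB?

Settle nodes by increasing distance from KEW:
KEW: 0
ALP: 4  (via KEW)
VLY: 7  (via ALP)
SUM: 8  (via ALP)
JCT: 9  (via SUM)
HUB: 9  (via SUM)
Shortest route: KEW–ALP–SUM–HUB = 9 min.

9 min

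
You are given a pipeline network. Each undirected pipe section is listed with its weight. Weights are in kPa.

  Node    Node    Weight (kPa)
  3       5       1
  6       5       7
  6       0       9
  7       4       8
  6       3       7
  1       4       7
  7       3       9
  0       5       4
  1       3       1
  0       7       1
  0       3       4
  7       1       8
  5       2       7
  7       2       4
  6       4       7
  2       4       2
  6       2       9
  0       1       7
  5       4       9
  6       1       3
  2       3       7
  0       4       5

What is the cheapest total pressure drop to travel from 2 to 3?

7 kPa

Compare a few routes:
2 - 5 - 3: 7+1 = 8
2 - 4 - 1 - 3: 2+7+1 = 10
2 - 3: 7 = 7
2 - 7 - 0 - 3: 4+1+4 = 9
Cheapest is 2 - 3 at 7 kPa.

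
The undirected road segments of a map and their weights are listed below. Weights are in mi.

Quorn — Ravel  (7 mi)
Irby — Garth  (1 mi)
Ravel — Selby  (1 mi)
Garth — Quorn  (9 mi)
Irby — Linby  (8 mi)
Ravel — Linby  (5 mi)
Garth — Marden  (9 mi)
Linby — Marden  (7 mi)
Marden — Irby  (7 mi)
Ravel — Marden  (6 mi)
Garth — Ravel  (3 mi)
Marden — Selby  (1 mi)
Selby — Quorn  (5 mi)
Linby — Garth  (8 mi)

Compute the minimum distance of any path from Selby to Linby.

6 mi

Candidate routes:
Selby–Ravel–Linby: 1+5 = 6
Selby–Marden–Linby: 1+7 = 8
The minimum is 6 mi via Selby–Ravel–Linby.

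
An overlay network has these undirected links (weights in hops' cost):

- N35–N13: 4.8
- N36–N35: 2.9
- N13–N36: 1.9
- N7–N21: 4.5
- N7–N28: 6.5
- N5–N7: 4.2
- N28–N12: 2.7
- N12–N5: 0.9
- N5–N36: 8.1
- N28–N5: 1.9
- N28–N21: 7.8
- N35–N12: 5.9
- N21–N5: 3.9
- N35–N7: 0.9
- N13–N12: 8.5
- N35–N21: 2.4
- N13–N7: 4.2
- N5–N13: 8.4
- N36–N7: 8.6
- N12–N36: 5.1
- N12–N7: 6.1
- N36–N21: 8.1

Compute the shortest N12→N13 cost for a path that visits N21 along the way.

Best N12 to N21: N12–N5–N21 costing 4.8
Shortest N21→N13: N21–N35–N13 = 7.2
Total via N21: 4.8 + 7.2 = 12 hops' cost.

12 hops' cost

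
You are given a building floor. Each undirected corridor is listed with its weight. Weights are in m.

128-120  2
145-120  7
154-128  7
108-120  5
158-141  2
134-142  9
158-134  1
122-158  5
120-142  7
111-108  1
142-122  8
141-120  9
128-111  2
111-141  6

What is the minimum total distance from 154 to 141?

15 m

Running Dijkstra from 154:
154: 0
128: 7  (via 154)
120: 9  (via 128)
111: 9  (via 128)
108: 10  (via 111)
141: 15  (via 111)
Shortest route: 154–128–111–141 = 15 m.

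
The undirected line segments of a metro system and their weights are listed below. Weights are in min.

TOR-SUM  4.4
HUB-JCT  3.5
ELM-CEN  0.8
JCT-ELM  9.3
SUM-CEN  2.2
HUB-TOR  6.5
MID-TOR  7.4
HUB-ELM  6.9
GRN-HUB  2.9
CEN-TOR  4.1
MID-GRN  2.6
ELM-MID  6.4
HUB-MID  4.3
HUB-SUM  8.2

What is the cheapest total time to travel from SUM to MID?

Shortest distances from SUM:
SUM: 0
CEN: 2.2  (via SUM)
ELM: 3  (via CEN)
TOR: 4.4  (via SUM)
HUB: 8.2  (via SUM)
MID: 9.4  (via ELM)
Shortest route: SUM → CEN → ELM → MID = 9.4 min.

9.4 min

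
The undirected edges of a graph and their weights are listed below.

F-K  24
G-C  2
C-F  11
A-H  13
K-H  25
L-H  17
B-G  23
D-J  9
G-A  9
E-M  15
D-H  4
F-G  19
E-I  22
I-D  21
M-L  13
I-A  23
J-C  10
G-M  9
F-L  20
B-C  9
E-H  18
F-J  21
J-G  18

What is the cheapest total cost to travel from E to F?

Enumerating some paths:
E - H - D - J - C - F: 18+4+9+10+11 = 52
E - M - G - C - F: 15+9+2+11 = 37
E - M - G - F: 15+9+19 = 43
E - M - L - F: 15+13+20 = 48
Cheapest is E - M - G - C - F at 37.

37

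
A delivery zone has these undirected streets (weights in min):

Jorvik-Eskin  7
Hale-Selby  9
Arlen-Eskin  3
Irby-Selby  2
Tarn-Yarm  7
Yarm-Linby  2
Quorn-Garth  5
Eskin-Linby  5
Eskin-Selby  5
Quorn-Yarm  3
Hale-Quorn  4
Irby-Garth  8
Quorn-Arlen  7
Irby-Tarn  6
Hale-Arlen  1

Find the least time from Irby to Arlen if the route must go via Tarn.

Shortest Irby→Tarn: Irby–Tarn = 6
Best Tarn to Arlen: Tarn–Yarm–Quorn–Hale–Arlen costing 15
Total via Tarn: 6 + 15 = 21 min.

21 min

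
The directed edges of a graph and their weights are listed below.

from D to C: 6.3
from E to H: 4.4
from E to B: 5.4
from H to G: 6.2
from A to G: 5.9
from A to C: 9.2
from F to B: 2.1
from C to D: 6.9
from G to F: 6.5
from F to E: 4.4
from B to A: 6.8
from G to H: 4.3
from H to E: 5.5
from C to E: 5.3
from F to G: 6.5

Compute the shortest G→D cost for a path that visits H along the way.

Shortest G→H: G–H = 4.3
Best H to D: H–E–B–A–C–D costing 33.8
Total via H: 4.3 + 33.8 = 38.1.

38.1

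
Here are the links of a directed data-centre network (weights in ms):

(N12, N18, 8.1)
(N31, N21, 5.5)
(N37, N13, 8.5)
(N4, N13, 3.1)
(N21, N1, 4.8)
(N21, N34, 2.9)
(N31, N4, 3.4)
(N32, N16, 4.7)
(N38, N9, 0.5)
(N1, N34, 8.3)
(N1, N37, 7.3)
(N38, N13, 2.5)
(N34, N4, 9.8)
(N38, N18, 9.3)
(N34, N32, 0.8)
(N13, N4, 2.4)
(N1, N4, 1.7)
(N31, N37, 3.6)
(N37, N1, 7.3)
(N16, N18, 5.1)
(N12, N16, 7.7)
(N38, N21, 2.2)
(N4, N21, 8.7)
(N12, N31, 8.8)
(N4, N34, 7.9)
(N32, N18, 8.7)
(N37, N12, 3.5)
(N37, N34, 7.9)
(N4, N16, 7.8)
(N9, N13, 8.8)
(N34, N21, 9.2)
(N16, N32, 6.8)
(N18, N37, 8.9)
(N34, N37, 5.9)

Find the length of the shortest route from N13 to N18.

15.3 ms

Settle nodes by increasing distance from N13:
N13: 0
N4: 2.4  (via N13)
N16: 10.2  (via N4)
N34: 10.3  (via N4)
N32: 11.1  (via N34)
N21: 11.1  (via N4)
N18: 15.3  (via N16)
Shortest route: N13 → N4 → N16 → N18 = 15.3 ms.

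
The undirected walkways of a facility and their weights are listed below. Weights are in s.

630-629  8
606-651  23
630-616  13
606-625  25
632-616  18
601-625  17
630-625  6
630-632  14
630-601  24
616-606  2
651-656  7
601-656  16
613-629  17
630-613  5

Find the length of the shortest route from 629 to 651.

46 s

Shortest distances from 629:
629: 0
630: 8  (via 629)
613: 13  (via 630)
625: 14  (via 630)
616: 21  (via 630)
632: 22  (via 630)
606: 23  (via 616)
601: 31  (via 625)
651: 46  (via 606)
Shortest route: 629–630–616–606–651 = 46 s.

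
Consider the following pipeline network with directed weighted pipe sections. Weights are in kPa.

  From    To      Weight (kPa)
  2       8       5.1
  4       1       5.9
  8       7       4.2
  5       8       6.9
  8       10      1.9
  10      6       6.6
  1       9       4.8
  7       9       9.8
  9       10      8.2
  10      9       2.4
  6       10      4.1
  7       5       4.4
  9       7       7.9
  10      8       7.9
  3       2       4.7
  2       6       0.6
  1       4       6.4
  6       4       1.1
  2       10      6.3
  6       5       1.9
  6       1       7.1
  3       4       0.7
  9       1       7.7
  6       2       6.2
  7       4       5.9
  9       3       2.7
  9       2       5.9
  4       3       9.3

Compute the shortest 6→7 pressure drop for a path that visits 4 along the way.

19.7 kPa

Shortest 6→4: 6 → 4 = 1.1
Best 4 to 7: 4 → 1 → 9 → 7 costing 18.6
Total via 4: 1.1 + 18.6 = 19.7 kPa.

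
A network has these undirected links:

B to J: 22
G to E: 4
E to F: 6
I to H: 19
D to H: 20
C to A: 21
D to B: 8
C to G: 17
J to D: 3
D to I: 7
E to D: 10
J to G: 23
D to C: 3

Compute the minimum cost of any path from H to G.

34

Candidate routes:
H–D–E–G: 20+10+4 = 34
H–D–C–G: 20+3+17 = 40
H–I–D–E–G: 19+7+10+4 = 40
Cheapest is H–D–E–G at 34.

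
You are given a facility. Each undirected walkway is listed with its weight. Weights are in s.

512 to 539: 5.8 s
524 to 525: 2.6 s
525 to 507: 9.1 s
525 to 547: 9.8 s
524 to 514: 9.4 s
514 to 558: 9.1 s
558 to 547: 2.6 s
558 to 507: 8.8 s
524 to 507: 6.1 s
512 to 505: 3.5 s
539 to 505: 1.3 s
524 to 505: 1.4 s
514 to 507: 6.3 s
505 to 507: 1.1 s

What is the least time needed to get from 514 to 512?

Enumerating some paths:
514 → 507 → 524 → 505 → 512: 6.3+6.1+1.4+3.5 = 17.3
514 → 507 → 505 → 539 → 512: 6.3+1.1+1.3+5.8 = 14.5
514 → 524 → 505 → 512: 9.4+1.4+3.5 = 14.3
514 → 507 → 505 → 512: 6.3+1.1+3.5 = 10.9
The minimum is 10.9 s via 514 → 507 → 505 → 512.

10.9 s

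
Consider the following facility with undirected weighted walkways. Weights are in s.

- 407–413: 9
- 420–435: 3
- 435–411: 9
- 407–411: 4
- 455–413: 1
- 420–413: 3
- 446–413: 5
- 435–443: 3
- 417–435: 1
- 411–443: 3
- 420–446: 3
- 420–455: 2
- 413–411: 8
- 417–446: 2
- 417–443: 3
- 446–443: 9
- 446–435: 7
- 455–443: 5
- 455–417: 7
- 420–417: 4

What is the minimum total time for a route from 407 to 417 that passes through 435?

Shortest 407→435: 407 → 411 → 443 → 435 = 10
Best 435 to 417: 435 → 417 costing 1
Total via 435: 10 + 1 = 11 s.

11 s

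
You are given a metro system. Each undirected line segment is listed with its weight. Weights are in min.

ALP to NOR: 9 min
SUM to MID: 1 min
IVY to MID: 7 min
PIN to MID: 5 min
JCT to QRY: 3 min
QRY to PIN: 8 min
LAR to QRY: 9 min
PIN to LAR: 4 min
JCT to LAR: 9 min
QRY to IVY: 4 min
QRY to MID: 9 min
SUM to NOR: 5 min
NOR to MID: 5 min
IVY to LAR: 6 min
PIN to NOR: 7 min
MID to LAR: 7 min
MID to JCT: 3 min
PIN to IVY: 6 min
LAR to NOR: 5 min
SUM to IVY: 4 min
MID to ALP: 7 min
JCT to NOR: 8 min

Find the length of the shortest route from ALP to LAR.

14 min

Shortest distances from ALP:
ALP: 0
MID: 7  (via ALP)
SUM: 8  (via MID)
NOR: 9  (via ALP)
JCT: 10  (via MID)
PIN: 12  (via MID)
IVY: 12  (via SUM)
QRY: 13  (via JCT)
LAR: 14  (via MID)
Shortest route: ALP → MID → LAR = 14 min.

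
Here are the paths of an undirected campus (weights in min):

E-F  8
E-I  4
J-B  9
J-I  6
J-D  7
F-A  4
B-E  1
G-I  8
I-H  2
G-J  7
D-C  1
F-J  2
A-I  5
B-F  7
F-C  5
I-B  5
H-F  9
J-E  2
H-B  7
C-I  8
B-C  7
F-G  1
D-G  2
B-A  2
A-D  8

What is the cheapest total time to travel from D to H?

11 min

Enumerating some paths:
D → G → F → H: 2+1+9 = 12
D → C → I → H: 1+8+2 = 11
D → G → I → H: 2+8+2 = 12
Cheapest is D → C → I → H at 11 min.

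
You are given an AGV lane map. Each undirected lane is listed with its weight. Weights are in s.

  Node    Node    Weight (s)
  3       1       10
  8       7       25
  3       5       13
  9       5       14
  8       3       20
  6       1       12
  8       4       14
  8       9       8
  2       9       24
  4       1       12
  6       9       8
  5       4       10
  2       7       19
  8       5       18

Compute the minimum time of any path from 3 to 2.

Settle nodes by increasing distance from 3:
3: 0
1: 10  (via 3)
5: 13  (via 3)
8: 20  (via 3)
4: 22  (via 1)
6: 22  (via 1)
9: 27  (via 5)
7: 45  (via 8)
2: 51  (via 9)
Shortest route: 3 → 5 → 9 → 2 = 51 s.

51 s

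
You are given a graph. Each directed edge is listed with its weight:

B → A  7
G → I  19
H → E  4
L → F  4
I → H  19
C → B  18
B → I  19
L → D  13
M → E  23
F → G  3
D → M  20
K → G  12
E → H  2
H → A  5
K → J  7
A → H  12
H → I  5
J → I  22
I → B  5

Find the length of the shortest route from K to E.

Candidate routes:
K–G–I–H–E: 12+19+19+4 = 54
K–J–I–H–E: 7+22+19+4 = 52
K–J–I–B–A–H–E: 7+22+5+7+12+4 = 57
Cheapest is K–J–I–H–E at 52.

52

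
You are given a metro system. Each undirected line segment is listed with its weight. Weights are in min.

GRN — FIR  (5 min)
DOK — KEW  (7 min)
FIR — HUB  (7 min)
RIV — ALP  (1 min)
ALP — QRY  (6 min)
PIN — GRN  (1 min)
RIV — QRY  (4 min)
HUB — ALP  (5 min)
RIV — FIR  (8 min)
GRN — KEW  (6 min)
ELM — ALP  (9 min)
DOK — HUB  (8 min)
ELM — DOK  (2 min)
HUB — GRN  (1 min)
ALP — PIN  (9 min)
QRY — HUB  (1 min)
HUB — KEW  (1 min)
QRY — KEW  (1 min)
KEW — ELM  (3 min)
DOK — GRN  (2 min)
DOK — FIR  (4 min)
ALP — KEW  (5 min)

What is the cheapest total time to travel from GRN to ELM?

4 min

Shortest distances from GRN:
GRN: 0
PIN: 1  (via GRN)
HUB: 1  (via GRN)
KEW: 2  (via HUB)
QRY: 2  (via HUB)
DOK: 2  (via GRN)
ELM: 4  (via DOK)
Shortest route: GRN–DOK–ELM = 4 min.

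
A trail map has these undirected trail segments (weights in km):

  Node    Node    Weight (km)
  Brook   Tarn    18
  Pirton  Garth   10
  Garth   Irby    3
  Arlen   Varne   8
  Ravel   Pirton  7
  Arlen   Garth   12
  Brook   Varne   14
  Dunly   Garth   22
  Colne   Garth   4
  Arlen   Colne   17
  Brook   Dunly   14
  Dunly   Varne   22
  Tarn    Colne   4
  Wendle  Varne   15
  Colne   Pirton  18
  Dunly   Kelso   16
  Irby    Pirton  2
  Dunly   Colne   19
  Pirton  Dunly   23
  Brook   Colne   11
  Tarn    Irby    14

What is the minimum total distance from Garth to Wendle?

35 km

Compare a few routes:
Garth–Colne–Brook–Varne–Wendle: 4+11+14+15 = 44
Garth–Arlen–Varne–Wendle: 12+8+15 = 35
Garth–Colne–Arlen–Varne–Wendle: 4+17+8+15 = 44
The minimum is 35 km via Garth–Arlen–Varne–Wendle.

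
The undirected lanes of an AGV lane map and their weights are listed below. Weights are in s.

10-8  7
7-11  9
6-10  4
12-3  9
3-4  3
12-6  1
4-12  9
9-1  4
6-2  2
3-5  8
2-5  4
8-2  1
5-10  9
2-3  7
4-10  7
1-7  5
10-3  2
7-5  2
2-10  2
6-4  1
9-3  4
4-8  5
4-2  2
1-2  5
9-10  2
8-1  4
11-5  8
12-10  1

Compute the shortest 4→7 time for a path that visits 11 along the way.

23 s

Best 4 to 11: 4–2–5–11 costing 14
Shortest 11→7: 11–7 = 9
Total via 11: 14 + 9 = 23 s.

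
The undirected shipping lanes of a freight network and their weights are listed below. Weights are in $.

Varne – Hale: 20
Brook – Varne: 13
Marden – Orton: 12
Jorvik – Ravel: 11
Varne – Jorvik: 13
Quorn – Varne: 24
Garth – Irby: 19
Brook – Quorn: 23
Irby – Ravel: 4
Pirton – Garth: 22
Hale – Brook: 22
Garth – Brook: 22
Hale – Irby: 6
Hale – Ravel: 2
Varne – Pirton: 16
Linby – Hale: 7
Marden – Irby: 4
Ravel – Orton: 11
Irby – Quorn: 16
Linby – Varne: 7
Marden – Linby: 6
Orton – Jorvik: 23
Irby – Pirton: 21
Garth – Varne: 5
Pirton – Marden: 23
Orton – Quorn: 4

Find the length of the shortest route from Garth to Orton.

$30

Running Dijkstra from Garth:
Garth: 0
Varne: 5  (via Garth)
Linby: 12  (via Varne)
Jorvik: 18  (via Varne)
Brook: 18  (via Varne)
Marden: 18  (via Linby)
Hale: 19  (via Linby)
Irby: 19  (via Garth)
Pirton: 21  (via Varne)
Ravel: 21  (via Hale)
Quorn: 29  (via Varne)
Orton: 30  (via Marden)
Shortest route: Garth–Varne–Linby–Marden–Orton = $30.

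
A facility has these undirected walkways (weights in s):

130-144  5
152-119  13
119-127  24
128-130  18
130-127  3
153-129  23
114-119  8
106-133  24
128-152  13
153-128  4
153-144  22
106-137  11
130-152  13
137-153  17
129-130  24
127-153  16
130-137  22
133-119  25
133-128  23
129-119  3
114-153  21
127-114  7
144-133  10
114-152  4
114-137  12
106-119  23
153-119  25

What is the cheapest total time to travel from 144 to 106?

Enumerating some paths:
144–130–127–114–137–106: 5+3+7+12+11 = 38
144–133–106: 10+24 = 34
Cheapest is 144–133–106 at 34 s.

34 s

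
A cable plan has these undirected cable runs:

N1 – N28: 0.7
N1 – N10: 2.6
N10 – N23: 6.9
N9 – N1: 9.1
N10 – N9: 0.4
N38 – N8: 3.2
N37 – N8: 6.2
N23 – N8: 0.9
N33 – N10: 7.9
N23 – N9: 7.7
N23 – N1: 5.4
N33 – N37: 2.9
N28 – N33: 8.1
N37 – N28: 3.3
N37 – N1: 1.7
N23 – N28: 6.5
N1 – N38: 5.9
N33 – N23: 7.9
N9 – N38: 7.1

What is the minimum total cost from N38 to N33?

Enumerating some paths:
N38 → N8 → N37 → N33: 3.2+6.2+2.9 = 12.3
N38 → N1 → N37 → N33: 5.9+1.7+2.9 = 10.5
N38 → N8 → N23 → N33: 3.2+0.9+7.9 = 12
The minimum is 10.5 via N38 → N1 → N37 → N33.

10.5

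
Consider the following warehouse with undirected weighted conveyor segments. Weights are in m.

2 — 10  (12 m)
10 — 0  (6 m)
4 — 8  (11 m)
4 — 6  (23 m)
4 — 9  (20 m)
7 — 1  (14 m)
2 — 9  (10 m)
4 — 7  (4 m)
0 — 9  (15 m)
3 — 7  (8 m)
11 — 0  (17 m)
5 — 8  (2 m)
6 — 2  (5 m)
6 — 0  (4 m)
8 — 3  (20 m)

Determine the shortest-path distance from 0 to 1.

Candidate routes:
0 → 6 → 4 → 7 → 1: 4+23+4+14 = 45
0 → 9 → 4 → 7 → 1: 15+20+4+14 = 53
Cheapest is 0 → 6 → 4 → 7 → 1 at 45 m.

45 m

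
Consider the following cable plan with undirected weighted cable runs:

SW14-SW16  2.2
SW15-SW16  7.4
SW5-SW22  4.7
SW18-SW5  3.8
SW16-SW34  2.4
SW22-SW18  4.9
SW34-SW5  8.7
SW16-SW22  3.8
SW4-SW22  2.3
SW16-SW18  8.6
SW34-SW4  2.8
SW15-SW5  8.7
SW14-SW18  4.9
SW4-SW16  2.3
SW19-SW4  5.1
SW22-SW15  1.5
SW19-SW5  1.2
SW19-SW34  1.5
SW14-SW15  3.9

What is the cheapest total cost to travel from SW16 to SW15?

5.3

Running Dijkstra from SW16:
SW16: 0
SW14: 2.2  (via SW16)
SW4: 2.3  (via SW16)
SW34: 2.4  (via SW16)
SW22: 3.8  (via SW16)
SW19: 3.9  (via SW34)
SW5: 5.1  (via SW19)
SW15: 5.3  (via SW22)
Shortest route: SW16 → SW22 → SW15 = 5.3.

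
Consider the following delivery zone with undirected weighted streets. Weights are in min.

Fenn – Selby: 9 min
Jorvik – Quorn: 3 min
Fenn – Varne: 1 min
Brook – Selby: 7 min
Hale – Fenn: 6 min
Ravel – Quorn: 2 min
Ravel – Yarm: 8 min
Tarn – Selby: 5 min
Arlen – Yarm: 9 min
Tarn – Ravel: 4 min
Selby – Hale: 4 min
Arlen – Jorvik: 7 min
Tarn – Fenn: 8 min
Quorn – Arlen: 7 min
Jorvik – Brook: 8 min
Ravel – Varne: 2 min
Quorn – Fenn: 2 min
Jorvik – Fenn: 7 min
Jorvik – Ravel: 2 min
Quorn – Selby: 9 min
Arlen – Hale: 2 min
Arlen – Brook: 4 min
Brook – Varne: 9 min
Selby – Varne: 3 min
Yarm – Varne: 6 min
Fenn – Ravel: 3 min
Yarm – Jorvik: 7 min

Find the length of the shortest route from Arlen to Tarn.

Enumerating some paths:
Arlen - Hale - Selby - Tarn: 2+4+5 = 11
Arlen - Quorn - Ravel - Tarn: 7+2+4 = 13
Cheapest is Arlen - Hale - Selby - Tarn at 11 min.

11 min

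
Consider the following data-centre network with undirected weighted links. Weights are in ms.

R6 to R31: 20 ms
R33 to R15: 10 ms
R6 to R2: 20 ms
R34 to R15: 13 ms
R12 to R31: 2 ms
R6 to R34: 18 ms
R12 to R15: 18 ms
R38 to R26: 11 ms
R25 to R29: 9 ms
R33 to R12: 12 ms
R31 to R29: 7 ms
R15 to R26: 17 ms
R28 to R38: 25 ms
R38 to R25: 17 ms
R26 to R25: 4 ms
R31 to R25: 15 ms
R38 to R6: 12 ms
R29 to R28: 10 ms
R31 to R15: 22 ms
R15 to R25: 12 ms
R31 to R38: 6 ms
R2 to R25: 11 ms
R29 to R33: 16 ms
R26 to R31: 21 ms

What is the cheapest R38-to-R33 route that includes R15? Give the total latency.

Shortest R38→R15: R38–R31–R12–R15 = 26
Shortest R15→R33: R15–R33 = 10
Total via R15: 26 + 10 = 36 ms.

36 ms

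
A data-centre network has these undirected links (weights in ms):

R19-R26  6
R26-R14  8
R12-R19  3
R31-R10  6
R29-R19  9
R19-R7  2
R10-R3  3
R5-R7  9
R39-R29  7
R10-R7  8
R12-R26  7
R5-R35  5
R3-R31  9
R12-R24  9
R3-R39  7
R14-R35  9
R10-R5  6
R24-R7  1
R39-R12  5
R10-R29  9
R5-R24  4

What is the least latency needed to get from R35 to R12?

Compare a few routes:
R35–R5–R24–R12: 5+4+9 = 18
R35–R5–R24–R7–R19–R12: 5+4+1+2+3 = 15
R35–R5–R7–R19–R12: 5+9+2+3 = 19
The minimum is 15 ms via R35–R5–R24–R7–R19–R12.

15 ms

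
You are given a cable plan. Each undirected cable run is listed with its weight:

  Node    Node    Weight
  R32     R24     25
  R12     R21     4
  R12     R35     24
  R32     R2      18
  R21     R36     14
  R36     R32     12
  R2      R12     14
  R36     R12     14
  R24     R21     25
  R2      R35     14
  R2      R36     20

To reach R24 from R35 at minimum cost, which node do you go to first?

Enumerating some paths:
R35 - R2 - R36 - R32 - R24: 14+20+12+25 = 71
R35 - R2 - R12 - R21 - R24: 14+14+4+25 = 57
R35 - R2 - R32 - R24: 14+18+25 = 57
R35 - R12 - R21 - R24: 24+4+25 = 53
Cheapest is R35 - R12 - R21 - R24 at 53.
So from R35 the first move is to R12.

R12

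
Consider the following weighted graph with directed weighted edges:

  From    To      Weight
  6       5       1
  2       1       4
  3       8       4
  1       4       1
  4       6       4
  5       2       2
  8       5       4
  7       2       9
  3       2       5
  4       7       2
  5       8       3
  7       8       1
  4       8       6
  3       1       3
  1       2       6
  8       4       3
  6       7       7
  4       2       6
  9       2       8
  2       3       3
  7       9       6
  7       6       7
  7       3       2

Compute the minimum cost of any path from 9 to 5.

Compare a few routes:
9 → 2 → 1 → 4 → 6 → 5: 8+4+1+4+1 = 18
9 → 2 → 3 → 8 → 5: 8+3+4+4 = 19
Cheapest is 9 → 2 → 1 → 4 → 6 → 5 at 18.

18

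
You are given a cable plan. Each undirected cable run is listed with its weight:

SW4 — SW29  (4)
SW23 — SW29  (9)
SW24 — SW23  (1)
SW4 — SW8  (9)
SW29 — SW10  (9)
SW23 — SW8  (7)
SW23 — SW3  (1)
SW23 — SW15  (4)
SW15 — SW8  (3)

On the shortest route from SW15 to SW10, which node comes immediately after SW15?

Candidate routes:
SW15–SW23–SW29–SW10: 4+9+9 = 22
SW15–SW8–SW4–SW29–SW10: 3+9+4+9 = 25
SW15–SW8–SW23–SW29–SW10: 3+7+9+9 = 28
Cheapest is SW15–SW23–SW29–SW10 at 22.
So from SW15 the first move is to SW23.

SW23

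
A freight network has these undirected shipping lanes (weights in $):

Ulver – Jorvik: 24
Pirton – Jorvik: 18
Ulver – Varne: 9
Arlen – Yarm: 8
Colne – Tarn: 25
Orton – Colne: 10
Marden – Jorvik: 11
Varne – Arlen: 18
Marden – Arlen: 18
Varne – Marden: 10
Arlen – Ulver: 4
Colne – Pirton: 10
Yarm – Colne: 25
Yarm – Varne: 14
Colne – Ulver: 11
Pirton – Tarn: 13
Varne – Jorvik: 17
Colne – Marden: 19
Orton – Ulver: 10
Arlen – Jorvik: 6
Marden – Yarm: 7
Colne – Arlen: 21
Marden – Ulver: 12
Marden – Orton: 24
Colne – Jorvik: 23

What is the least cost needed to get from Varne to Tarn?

Candidate routes:
Varne - Jorvik - Pirton - Tarn: 17+18+13 = 48
Varne - Ulver - Arlen - Jorvik - Pirton - Tarn: 9+4+6+18+13 = 50
Varne - Ulver - Colne - Tarn: 9+11+25 = 45
Varne - Ulver - Colne - Pirton - Tarn: 9+11+10+13 = 43
The minimum is $43 via Varne - Ulver - Colne - Pirton - Tarn.

$43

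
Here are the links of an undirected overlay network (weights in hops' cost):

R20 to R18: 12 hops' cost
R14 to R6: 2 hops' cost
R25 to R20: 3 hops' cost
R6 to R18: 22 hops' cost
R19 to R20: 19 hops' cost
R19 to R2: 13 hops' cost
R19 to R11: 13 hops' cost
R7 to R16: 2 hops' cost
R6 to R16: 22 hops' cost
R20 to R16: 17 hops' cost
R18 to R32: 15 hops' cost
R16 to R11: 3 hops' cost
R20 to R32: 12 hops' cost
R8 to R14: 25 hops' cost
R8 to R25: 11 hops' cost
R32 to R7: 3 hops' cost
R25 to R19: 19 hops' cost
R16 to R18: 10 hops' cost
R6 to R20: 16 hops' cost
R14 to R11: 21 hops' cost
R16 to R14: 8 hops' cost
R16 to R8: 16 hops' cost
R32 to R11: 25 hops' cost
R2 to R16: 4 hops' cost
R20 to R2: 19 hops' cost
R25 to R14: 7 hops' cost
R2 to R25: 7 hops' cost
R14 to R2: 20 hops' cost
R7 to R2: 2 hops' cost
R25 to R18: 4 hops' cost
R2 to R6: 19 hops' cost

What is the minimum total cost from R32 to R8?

Shortest distances from R32:
R32: 0
R7: 3  (via R32)
R2: 5  (via R7)
R16: 5  (via R7)
R11: 8  (via R16)
R25: 12  (via R2)
R20: 12  (via R32)
R14: 13  (via R16)
R6: 15  (via R14)
R18: 15  (via R32)
R19: 18  (via R2)
R8: 21  (via R16)
Shortest route: R32 → R7 → R16 → R8 = 21 hops' cost.

21 hops' cost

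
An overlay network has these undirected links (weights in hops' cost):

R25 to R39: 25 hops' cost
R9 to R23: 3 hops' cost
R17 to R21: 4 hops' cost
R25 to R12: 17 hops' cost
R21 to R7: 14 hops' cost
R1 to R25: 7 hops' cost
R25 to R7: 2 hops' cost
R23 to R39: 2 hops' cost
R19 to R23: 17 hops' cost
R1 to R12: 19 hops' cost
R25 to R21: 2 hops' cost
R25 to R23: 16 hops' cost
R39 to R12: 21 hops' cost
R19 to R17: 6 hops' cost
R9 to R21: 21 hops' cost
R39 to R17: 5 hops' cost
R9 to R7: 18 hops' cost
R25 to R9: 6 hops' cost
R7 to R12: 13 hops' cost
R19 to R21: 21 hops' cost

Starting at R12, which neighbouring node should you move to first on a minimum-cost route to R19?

R7

Compare a few routes:
R12 - R7 - R25 - R21 - R17 - R19: 13+2+2+4+6 = 27
R12 - R25 - R21 - R17 - R19: 17+2+4+6 = 29
The minimum is 27 hops' cost via R12 - R7 - R25 - R21 - R17 - R19.
So from R12 the first move is to R7.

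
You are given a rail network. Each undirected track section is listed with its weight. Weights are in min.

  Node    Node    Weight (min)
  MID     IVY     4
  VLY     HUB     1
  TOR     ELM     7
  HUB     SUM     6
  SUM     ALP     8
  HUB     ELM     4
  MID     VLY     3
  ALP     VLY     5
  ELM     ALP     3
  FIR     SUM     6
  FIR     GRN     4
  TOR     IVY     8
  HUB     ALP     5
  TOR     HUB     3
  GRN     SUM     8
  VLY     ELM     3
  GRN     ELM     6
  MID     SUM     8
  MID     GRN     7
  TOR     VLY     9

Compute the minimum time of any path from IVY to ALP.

Settle nodes by increasing distance from IVY:
IVY: 0
MID: 4  (via IVY)
VLY: 7  (via MID)
TOR: 8  (via IVY)
HUB: 8  (via VLY)
ELM: 10  (via VLY)
GRN: 11  (via MID)
ALP: 12  (via VLY)
Shortest route: IVY → MID → VLY → ALP = 12 min.

12 min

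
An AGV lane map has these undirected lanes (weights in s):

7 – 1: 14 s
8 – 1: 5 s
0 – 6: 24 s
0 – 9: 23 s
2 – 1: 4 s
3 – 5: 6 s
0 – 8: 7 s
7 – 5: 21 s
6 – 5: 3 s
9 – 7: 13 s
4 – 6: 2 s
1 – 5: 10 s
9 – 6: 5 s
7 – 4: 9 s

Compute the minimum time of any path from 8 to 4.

20 s

Compare a few routes:
8 - 1 - 7 - 4: 5+14+9 = 28
8 - 1 - 5 - 6 - 4: 5+10+3+2 = 20
8 - 0 - 6 - 4: 7+24+2 = 33
8 - 0 - 9 - 6 - 4: 7+23+5+2 = 37
Cheapest is 8 - 1 - 5 - 6 - 4 at 20 s.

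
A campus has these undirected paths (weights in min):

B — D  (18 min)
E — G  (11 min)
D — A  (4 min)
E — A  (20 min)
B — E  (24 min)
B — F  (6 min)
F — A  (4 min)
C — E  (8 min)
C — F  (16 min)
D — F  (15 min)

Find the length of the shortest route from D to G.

35 min

Running Dijkstra from D:
D: 0
A: 4  (via D)
F: 8  (via A)
B: 14  (via F)
C: 24  (via F)
E: 24  (via A)
G: 35  (via E)
Shortest route: D–A–E–G = 35 min.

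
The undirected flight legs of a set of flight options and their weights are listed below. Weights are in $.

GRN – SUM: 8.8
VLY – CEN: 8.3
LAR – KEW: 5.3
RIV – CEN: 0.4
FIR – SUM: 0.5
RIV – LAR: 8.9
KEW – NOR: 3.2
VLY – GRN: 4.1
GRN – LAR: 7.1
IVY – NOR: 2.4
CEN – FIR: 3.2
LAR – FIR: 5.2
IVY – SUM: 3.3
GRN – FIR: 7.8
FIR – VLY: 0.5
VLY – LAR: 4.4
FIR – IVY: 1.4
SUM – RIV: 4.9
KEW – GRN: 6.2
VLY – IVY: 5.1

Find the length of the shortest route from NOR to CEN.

Running Dijkstra from NOR:
NOR: 0
IVY: 2.4  (via NOR)
KEW: 3.2  (via NOR)
FIR: 3.8  (via IVY)
SUM: 4.3  (via FIR)
VLY: 4.3  (via FIR)
CEN: 7  (via FIR)
Shortest route: NOR → IVY → FIR → CEN = $7.

$7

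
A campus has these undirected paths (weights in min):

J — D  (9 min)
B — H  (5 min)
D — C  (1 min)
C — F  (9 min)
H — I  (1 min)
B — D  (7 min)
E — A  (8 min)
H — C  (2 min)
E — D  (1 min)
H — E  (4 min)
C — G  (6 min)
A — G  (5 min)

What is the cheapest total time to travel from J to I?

13 min

Settle nodes by increasing distance from J:
J: 0
D: 9  (via J)
C: 10  (via D)
E: 10  (via D)
H: 12  (via C)
I: 13  (via H)
Shortest route: J–D–C–H–I = 13 min.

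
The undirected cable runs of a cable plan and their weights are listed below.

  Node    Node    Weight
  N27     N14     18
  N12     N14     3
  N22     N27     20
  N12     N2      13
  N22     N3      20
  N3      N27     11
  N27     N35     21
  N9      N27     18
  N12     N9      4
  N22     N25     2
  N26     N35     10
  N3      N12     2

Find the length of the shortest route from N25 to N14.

27

Settle nodes by increasing distance from N25:
N25: 0
N22: 2  (via N25)
N3: 22  (via N22)
N27: 22  (via N22)
N12: 24  (via N3)
N14: 27  (via N12)
Shortest route: N25 → N22 → N3 → N12 → N14 = 27.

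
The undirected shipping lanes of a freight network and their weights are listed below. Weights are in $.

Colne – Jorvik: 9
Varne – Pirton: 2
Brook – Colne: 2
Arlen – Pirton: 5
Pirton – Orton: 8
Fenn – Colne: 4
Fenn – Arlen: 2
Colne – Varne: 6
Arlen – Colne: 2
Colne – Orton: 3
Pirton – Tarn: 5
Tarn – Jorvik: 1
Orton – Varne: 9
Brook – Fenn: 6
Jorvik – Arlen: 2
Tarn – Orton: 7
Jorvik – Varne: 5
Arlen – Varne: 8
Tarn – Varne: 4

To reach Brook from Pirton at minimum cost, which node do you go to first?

Arlen

Compare a few routes:
Pirton - Tarn - Jorvik - Arlen - Colne - Brook: 5+1+2+2+2 = 12
Pirton - Arlen - Colne - Brook: 5+2+2 = 9
Pirton - Varne - Colne - Brook: 2+6+2 = 10
Cheapest is Pirton - Arlen - Colne - Brook at $9.
So from Pirton the first move is to Arlen.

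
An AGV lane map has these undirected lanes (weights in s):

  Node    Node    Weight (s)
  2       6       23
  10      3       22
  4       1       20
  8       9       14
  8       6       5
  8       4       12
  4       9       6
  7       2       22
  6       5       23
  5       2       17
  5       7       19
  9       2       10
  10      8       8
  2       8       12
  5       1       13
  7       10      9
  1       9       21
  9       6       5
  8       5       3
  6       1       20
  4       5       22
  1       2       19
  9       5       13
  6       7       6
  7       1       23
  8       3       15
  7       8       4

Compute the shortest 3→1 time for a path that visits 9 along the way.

46 s

Best 3 to 9: 3–8–6–9 costing 25
Best 9 to 1: 9–1 costing 21
Total via 9: 25 + 21 = 46 s.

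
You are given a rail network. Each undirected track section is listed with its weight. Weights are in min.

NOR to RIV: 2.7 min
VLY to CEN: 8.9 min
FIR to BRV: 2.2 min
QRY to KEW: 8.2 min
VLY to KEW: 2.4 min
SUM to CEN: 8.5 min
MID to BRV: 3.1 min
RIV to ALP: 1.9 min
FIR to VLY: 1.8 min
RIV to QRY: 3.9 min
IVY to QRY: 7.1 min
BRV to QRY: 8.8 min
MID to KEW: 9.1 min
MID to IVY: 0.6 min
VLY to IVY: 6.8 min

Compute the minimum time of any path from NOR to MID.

Candidate routes:
NOR - RIV - QRY - KEW - MID: 2.7+3.9+8.2+9.1 = 23.9
NOR - RIV - QRY - BRV - MID: 2.7+3.9+8.8+3.1 = 18.5
NOR - RIV - QRY - IVY - MID: 2.7+3.9+7.1+0.6 = 14.3
Cheapest is NOR - RIV - QRY - IVY - MID at 14.3 min.

14.3 min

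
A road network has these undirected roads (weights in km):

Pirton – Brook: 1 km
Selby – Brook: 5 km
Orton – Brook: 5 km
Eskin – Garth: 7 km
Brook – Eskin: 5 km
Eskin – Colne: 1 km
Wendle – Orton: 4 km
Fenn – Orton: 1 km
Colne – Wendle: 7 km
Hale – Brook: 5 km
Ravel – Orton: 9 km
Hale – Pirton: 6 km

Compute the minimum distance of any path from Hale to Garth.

Shortest distances from Hale:
Hale: 0
Brook: 5  (via Hale)
Pirton: 6  (via Hale)
Eskin: 10  (via Brook)
Orton: 10  (via Brook)
Selby: 10  (via Brook)
Fenn: 11  (via Orton)
Colne: 11  (via Eskin)
Wendle: 14  (via Orton)
Garth: 17  (via Eskin)
Shortest route: Hale → Brook → Eskin → Garth = 17 km.

17 km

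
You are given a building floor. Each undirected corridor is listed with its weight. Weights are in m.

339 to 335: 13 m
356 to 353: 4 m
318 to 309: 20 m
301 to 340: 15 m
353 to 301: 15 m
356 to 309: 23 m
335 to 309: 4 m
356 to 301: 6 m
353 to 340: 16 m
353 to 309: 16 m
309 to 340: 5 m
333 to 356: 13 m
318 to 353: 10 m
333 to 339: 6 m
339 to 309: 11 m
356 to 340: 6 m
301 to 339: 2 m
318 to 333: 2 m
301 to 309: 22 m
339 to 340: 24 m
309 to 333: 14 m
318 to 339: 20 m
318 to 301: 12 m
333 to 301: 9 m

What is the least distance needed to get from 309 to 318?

Enumerating some paths:
309 → 318: 20 = 20
309 → 339 → 301 → 333 → 318: 11+2+9+2 = 24
309 → 339 → 333 → 318: 11+6+2 = 19
309 → 333 → 318: 14+2 = 16
The minimum is 16 m via 309 → 333 → 318.

16 m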